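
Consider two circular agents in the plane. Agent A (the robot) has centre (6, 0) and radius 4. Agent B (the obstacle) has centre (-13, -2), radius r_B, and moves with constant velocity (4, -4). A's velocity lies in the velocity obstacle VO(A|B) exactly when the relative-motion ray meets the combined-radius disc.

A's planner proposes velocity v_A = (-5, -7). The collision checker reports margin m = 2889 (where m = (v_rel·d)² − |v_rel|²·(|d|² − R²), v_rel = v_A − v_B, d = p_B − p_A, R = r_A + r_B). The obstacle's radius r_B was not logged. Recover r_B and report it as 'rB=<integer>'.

m = 2889
d = (-19, -2);  v_rel = (-9, -3),  |v_rel|² = 90
v_rel×d = (-9)·(-2) − (-3)·(-19) = -39
since m = R²·90 − (-39)²:  R² = (1521 + 2889) / 90 = 49
R = √49 = 7  ⇒  r_B = 7 − 4 = 3

rB=3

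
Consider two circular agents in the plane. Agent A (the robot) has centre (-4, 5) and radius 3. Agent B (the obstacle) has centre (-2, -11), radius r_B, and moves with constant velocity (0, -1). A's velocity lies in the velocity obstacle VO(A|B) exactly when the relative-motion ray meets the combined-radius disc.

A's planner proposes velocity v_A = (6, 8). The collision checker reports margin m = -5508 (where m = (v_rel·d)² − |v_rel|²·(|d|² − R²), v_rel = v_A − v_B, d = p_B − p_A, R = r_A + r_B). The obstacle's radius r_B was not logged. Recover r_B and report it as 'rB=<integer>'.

m = -5508
d = (2, -16);  v_rel = (6, 9),  |v_rel|² = 117
v_rel×d = (6)·(-16) − (9)·(2) = -114
since m = R²·117 − (-114)²:  R² = (12996 + -5508) / 117 = 64
R = √64 = 8  ⇒  r_B = 8 − 3 = 5

rB=5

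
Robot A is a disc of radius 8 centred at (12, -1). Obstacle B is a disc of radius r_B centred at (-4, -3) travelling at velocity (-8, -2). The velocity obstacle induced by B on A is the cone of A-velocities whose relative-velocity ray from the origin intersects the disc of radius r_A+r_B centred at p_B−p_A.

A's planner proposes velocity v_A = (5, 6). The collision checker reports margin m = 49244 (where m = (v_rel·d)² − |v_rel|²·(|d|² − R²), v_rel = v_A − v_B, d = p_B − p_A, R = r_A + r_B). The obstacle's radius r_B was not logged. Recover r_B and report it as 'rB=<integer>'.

m = 49244
d = (-16, -2);  v_rel = (13, 8),  |v_rel|² = 233
v_rel×d = (13)·(-2) − (8)·(-16) = 102
since m = R²·233 − 102²:  R² = (10404 + 49244) / 233 = 256
R = √256 = 16  ⇒  r_B = 16 − 8 = 8

rB=8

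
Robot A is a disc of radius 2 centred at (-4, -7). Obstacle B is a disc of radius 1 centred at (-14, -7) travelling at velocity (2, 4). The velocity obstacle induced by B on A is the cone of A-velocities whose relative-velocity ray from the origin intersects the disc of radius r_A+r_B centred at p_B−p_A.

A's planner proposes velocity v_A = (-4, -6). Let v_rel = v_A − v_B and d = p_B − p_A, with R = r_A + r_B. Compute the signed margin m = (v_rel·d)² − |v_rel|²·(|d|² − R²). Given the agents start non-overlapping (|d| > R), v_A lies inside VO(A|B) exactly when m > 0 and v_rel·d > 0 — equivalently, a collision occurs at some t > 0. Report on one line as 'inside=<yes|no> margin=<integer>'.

d = (-10, 0),  |d|² = 100;  R = 2+1 = 3,  c = 100−3² = 91
v_rel = (-6, -10),  |v_rel|² = 136;  v_rel·d = (-6)·(-10) + (-10)·(0) = 60
136·t² − 120·t + 91 = 0  ⇒  m = 60² − 136·91 = -8776
m = -8776 < 0,  v_rel·d = 60 > 0  ⇒  outside

inside=no margin=-8776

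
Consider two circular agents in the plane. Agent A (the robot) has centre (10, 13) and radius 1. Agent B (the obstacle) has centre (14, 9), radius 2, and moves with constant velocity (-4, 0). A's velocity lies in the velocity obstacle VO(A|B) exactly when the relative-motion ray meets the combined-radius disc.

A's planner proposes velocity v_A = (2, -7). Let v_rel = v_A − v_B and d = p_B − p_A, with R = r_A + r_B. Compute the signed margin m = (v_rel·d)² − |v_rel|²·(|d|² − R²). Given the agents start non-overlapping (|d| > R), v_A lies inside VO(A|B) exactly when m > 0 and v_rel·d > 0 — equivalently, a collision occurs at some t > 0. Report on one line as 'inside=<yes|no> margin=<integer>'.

d = (4, -4),  |d|² = 32;  R = 1+2 = 3,  c = 32−3² = 23
v_rel = (6, -7),  |v_rel|² = 85;  v_rel·d = (6)·(4) + (-7)·(-4) = 52
85·t² − 104·t + 23 = 0  ⇒  m = 52² − 85·23 = 749
m = 749 > 0,  v_rel·d = 52 > 0  ⇒  inside

inside=yes margin=749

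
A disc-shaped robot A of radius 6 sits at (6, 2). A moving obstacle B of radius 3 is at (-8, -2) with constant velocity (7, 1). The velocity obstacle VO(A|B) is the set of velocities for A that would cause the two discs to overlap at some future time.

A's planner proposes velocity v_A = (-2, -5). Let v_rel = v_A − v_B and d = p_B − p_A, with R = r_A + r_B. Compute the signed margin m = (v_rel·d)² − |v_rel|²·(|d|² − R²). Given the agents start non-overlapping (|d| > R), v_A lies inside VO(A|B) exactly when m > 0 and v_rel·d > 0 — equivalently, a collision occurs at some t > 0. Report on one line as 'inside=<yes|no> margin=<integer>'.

d = (-14, -4),  |d|² = 212;  R = 6+3 = 9,  c = 212−9² = 131
v_rel = (-9, -6),  |v_rel|² = 117;  v_rel·d = (-9)·(-14) + (-6)·(-4) = 150
117·t² − 300·t + 131 = 0  ⇒  m = 150² − 117·131 = 7173
m = 7173 > 0,  v_rel·d = 150 > 0  ⇒  inside

inside=yes margin=7173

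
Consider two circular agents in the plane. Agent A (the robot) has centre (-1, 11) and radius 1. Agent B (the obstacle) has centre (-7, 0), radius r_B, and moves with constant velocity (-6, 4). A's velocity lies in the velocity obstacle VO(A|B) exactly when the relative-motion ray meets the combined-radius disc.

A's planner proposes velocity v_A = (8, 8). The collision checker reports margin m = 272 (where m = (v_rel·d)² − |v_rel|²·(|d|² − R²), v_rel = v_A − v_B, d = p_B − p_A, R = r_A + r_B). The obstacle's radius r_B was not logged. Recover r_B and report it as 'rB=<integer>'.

m = 272
d = (-6, -11);  v_rel = (14, 4),  |v_rel|² = 212
v_rel×d = (14)·(-11) − (4)·(-6) = -130
since m = R²·212 − (-130)²:  R² = (16900 + 272) / 212 = 81
R = √81 = 9  ⇒  r_B = 9 − 1 = 8

rB=8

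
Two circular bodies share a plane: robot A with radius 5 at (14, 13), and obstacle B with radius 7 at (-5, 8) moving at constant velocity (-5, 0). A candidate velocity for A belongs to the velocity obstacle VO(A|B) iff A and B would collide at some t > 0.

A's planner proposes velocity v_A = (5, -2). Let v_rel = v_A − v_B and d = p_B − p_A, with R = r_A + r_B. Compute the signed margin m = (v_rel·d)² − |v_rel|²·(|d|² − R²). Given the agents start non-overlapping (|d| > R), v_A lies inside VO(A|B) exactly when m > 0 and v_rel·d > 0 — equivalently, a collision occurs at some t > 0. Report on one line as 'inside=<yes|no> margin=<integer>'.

d = (-19, -5),  |d|² = 386;  R = 5+7 = 12,  c = 386−12² = 242
v_rel = (10, -2),  |v_rel|² = 104;  v_rel·d = (10)·(-19) + (-2)·(-5) = -180
104·t² + 360·t + 242 = 0  ⇒  m = (-180)² − 104·242 = 7232
m = 7232 > 0,  v_rel·d = -180 < 0  ⇒  outside

inside=no margin=7232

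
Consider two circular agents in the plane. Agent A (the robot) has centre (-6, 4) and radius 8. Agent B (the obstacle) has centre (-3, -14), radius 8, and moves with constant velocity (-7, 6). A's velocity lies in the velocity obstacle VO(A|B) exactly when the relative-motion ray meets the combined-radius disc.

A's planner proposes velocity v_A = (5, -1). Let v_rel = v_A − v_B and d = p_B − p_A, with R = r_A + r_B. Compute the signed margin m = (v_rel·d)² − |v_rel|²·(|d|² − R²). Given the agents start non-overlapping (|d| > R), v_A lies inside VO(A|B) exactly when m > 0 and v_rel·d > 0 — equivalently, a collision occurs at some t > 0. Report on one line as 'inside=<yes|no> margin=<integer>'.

d = (3, -18),  |d|² = 333;  R = 8+8 = 16,  c = 333−16² = 77
v_rel = (12, -7),  |v_rel|² = 193;  v_rel·d = (12)·(3) + (-7)·(-18) = 162
193·t² − 324·t + 77 = 0  ⇒  m = 162² − 193·77 = 11383
m = 11383 > 0,  v_rel·d = 162 > 0  ⇒  inside

inside=yes margin=11383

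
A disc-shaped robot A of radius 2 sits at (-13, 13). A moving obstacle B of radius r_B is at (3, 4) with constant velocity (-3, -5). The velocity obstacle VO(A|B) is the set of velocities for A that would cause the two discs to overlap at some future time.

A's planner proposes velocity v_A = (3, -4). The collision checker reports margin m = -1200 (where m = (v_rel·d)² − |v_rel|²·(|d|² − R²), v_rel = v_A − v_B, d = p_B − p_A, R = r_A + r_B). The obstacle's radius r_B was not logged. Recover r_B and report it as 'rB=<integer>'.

m = -1200
d = (16, -9);  v_rel = (6, 1),  |v_rel|² = 37
v_rel×d = (6)·(-9) − (1)·(16) = -70
since m = R²·37 − (-70)²:  R² = (4900 + -1200) / 37 = 100
R = √100 = 10  ⇒  r_B = 10 − 2 = 8

rB=8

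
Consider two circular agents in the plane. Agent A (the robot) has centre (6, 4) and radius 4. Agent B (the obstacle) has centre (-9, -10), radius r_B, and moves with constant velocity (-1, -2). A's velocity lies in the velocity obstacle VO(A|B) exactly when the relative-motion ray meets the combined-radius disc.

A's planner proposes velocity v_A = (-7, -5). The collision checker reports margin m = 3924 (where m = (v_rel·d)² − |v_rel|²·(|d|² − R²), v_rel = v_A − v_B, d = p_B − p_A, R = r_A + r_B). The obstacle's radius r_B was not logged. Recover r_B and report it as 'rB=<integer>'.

m = 3924
d = (-15, -14);  v_rel = (-6, -3),  |v_rel|² = 45
v_rel×d = (-6)·(-14) − (-3)·(-15) = 39
since m = R²·45 − 39²:  R² = (1521 + 3924) / 45 = 121
R = √121 = 11  ⇒  r_B = 11 − 4 = 7

rB=7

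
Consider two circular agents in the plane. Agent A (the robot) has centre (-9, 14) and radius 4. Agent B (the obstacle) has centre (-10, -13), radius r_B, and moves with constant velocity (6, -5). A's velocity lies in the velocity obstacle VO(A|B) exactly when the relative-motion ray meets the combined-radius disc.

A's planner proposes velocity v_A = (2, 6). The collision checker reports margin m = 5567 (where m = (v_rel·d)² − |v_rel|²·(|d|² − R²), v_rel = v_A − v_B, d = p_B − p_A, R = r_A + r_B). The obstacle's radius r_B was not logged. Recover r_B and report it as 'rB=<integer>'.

m = 5567
d = (-1, -27);  v_rel = (-4, 11),  |v_rel|² = 137
v_rel×d = (-4)·(-27) − (11)·(-1) = 119
since m = R²·137 − 119²:  R² = (14161 + 5567) / 137 = 144
R = √144 = 12  ⇒  r_B = 12 − 4 = 8

rB=8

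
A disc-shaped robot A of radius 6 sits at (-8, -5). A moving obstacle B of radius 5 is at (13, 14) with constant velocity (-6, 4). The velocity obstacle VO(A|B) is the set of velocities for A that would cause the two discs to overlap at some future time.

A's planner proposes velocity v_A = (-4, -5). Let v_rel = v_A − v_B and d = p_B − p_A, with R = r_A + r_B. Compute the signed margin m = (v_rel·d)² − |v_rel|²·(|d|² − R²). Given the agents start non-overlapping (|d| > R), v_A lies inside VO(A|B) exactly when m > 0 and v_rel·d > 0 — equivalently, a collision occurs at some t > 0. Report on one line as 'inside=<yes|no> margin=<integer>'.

d = (21, 19),  |d|² = 802;  R = 6+5 = 11,  c = 802−11² = 681
v_rel = (2, -9),  |v_rel|² = 85;  v_rel·d = (2)·(21) + (-9)·(19) = -129
85·t² + 258·t + 681 = 0  ⇒  m = (-129)² − 85·681 = -41244
m = -41244 < 0,  v_rel·d = -129 < 0  ⇒  outside

inside=no margin=-41244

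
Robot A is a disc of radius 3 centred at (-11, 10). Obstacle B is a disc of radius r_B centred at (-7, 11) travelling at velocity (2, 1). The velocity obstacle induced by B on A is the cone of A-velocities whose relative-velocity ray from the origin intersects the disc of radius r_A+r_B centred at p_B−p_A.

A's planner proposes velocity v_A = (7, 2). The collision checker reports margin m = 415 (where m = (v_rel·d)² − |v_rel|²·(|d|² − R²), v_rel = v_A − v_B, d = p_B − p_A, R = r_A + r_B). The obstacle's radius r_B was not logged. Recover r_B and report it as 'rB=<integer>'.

m = 415
d = (4, 1);  v_rel = (5, 1),  |v_rel|² = 26
v_rel×d = (5)·(1) − (1)·(4) = 1
since m = R²·26 − 1²:  R² = (1 + 415) / 26 = 16
R = √16 = 4  ⇒  r_B = 4 − 3 = 1

rB=1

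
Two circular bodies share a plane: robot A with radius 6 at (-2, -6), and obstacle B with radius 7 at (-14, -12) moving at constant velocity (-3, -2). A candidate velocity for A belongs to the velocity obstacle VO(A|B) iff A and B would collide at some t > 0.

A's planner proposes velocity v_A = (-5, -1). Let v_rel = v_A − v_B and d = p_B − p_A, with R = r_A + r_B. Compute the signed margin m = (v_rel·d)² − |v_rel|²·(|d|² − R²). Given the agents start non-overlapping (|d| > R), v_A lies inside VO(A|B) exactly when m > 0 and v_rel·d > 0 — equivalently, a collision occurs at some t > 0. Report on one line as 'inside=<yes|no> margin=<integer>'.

d = (-12, -6),  |d|² = 180;  R = 6+7 = 13,  c = 180−13² = 11
v_rel = (-2, 1),  |v_rel|² = 5;  v_rel·d = (-2)·(-12) + (1)·(-6) = 18
5·t² − 36·t + 11 = 0  ⇒  m = 18² − 5·11 = 269
m = 269 > 0,  v_rel·d = 18 > 0  ⇒  inside

inside=yes margin=269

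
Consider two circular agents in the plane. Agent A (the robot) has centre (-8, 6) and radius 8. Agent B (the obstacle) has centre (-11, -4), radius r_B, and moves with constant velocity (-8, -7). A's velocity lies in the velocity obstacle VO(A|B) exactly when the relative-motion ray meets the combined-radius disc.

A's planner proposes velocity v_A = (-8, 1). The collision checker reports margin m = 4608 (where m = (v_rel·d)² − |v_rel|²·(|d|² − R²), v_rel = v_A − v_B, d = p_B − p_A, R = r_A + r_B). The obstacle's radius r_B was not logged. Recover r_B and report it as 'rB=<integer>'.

m = 4608
d = (-3, -10);  v_rel = (0, 8),  |v_rel|² = 64
v_rel×d = (0)·(-10) − (8)·(-3) = 24
since m = R²·64 − 24²:  R² = (576 + 4608) / 64 = 81
R = √81 = 9  ⇒  r_B = 9 − 8 = 1

rB=1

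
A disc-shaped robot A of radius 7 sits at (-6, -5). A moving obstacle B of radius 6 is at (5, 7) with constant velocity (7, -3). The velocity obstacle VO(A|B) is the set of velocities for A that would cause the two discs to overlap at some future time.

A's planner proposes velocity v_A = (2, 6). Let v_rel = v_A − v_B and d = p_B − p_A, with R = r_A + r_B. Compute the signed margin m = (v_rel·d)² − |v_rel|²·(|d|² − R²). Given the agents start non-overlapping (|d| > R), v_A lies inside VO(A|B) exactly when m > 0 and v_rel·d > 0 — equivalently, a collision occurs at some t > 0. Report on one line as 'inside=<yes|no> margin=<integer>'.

d = (11, 12),  |d|² = 265;  R = 7+6 = 13,  c = 265−13² = 96
v_rel = (-5, 9),  |v_rel|² = 106;  v_rel·d = (-5)·(11) + (9)·(12) = 53
106·t² − 106·t + 96 = 0  ⇒  m = 53² − 106·96 = -7367
m = -7367 < 0,  v_rel·d = 53 > 0  ⇒  outside

inside=no margin=-7367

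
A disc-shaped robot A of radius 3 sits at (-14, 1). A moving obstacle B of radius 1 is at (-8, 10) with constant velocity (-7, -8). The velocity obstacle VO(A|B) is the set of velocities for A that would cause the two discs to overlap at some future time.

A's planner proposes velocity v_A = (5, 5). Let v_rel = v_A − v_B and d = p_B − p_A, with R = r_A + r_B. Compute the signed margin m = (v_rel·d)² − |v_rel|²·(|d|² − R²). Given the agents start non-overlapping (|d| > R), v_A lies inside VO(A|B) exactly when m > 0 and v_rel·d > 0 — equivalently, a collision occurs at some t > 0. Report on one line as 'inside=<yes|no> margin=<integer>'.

d = (6, 9),  |d|² = 117;  R = 3+1 = 4,  c = 117−4² = 101
v_rel = (12, 13),  |v_rel|² = 313;  v_rel·d = (12)·(6) + (13)·(9) = 189
313·t² − 378·t + 101 = 0  ⇒  m = 189² − 313·101 = 4108
m = 4108 > 0,  v_rel·d = 189 > 0  ⇒  inside

inside=yes margin=4108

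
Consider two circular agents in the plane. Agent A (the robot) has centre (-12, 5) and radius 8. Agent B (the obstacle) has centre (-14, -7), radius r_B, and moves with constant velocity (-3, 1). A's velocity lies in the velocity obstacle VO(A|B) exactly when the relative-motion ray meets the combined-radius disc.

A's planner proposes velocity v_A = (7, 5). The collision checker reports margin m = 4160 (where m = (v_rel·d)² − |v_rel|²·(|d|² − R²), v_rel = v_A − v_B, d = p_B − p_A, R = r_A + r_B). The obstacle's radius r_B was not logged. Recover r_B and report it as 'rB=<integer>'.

m = 4160
d = (-2, -12);  v_rel = (10, 4),  |v_rel|² = 116
v_rel×d = (10)·(-12) − (4)·(-2) = -112
since m = R²·116 − (-112)²:  R² = (12544 + 4160) / 116 = 144
R = √144 = 12  ⇒  r_B = 12 − 8 = 4

rB=4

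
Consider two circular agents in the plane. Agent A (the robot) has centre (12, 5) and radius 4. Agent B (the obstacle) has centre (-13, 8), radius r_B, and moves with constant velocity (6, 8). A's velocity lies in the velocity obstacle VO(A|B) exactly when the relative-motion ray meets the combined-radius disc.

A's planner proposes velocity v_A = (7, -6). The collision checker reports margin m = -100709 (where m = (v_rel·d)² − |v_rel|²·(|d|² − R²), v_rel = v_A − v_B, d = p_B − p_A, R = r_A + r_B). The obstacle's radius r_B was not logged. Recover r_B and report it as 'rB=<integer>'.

m = -100709
d = (-25, 3);  v_rel = (1, -14),  |v_rel|² = 197
v_rel×d = (1)·(3) − (-14)·(-25) = -347
since m = R²·197 − (-347)²:  R² = (120409 + -100709) / 197 = 100
R = √100 = 10  ⇒  r_B = 10 − 4 = 6

rB=6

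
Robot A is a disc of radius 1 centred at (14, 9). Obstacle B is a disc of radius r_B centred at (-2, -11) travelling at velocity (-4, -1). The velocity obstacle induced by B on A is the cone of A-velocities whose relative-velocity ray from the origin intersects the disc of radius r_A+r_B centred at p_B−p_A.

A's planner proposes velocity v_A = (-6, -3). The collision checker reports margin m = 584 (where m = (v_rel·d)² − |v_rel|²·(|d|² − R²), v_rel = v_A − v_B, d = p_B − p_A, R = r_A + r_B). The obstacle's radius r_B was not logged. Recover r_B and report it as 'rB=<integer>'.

m = 584
d = (-16, -20);  v_rel = (-2, -2),  |v_rel|² = 8
v_rel×d = (-2)·(-20) − (-2)·(-16) = 8
since m = R²·8 − 8²:  R² = (64 + 584) / 8 = 81
R = √81 = 9  ⇒  r_B = 9 − 1 = 8

rB=8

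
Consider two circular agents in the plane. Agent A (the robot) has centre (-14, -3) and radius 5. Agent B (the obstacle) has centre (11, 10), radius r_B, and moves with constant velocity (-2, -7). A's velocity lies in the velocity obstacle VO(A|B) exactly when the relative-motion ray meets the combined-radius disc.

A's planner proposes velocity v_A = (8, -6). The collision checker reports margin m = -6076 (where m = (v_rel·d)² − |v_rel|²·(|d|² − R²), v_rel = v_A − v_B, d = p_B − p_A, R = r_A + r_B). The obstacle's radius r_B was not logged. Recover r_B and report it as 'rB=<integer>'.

m = -6076
d = (25, 13);  v_rel = (10, 1),  |v_rel|² = 101
v_rel×d = (10)·(13) − (1)·(25) = 105
since m = R²·101 − 105²:  R² = (11025 + -6076) / 101 = 49
R = √49 = 7  ⇒  r_B = 7 − 5 = 2

rB=2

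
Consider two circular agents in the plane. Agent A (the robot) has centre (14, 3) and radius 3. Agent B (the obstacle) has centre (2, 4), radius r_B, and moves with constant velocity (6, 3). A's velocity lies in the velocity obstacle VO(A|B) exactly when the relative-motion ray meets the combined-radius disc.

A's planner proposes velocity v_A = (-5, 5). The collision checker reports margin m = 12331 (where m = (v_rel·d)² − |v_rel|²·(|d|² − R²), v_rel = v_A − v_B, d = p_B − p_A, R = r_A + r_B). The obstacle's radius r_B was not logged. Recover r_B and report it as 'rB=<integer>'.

m = 12331
d = (-12, 1);  v_rel = (-11, 2),  |v_rel|² = 125
v_rel×d = (-11)·(1) − (2)·(-12) = 13
since m = R²·125 − 13²:  R² = (169 + 12331) / 125 = 100
R = √100 = 10  ⇒  r_B = 10 − 3 = 7

rB=7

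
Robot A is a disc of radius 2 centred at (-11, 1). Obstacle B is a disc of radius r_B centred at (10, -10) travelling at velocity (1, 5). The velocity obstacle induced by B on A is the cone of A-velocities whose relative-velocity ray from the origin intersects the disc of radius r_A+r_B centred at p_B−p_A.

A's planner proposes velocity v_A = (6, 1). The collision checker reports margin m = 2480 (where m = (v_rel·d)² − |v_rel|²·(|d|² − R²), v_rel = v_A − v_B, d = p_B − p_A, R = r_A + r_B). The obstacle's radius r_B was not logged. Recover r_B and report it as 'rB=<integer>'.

m = 2480
d = (21, -11);  v_rel = (5, -4),  |v_rel|² = 41
v_rel×d = (5)·(-11) − (-4)·(21) = 29
since m = R²·41 − 29²:  R² = (841 + 2480) / 41 = 81
R = √81 = 9  ⇒  r_B = 9 − 2 = 7

rB=7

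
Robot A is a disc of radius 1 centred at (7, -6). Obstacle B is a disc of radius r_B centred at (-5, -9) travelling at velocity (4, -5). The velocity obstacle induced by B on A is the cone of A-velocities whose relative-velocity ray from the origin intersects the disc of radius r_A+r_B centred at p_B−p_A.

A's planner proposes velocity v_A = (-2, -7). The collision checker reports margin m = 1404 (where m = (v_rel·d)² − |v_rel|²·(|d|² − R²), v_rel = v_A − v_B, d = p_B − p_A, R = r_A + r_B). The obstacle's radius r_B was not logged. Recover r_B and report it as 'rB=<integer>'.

m = 1404
d = (-12, -3);  v_rel = (-6, -2),  |v_rel|² = 40
v_rel×d = (-6)·(-3) − (-2)·(-12) = -6
since m = R²·40 − (-6)²:  R² = (36 + 1404) / 40 = 36
R = √36 = 6  ⇒  r_B = 6 − 1 = 5

rB=5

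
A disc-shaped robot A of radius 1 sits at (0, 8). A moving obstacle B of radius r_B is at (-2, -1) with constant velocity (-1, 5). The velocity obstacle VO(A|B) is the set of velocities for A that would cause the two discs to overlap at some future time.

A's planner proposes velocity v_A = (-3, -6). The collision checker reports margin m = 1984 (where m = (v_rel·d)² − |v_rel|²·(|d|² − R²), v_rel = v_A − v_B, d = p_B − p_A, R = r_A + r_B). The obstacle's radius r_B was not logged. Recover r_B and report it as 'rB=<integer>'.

m = 1984
d = (-2, -9);  v_rel = (-2, -11),  |v_rel|² = 125
v_rel×d = (-2)·(-9) − (-11)·(-2) = -4
since m = R²·125 − (-4)²:  R² = (16 + 1984) / 125 = 16
R = √16 = 4  ⇒  r_B = 4 − 1 = 3

rB=3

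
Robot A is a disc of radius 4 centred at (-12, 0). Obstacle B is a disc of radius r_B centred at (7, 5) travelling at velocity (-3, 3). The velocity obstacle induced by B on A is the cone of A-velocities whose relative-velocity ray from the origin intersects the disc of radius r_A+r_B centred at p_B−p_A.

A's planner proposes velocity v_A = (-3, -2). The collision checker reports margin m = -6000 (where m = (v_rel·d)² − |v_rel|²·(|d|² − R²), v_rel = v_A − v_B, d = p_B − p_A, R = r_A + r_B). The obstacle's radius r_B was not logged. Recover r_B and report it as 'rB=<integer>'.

m = -6000
d = (19, 5);  v_rel = (0, -5),  |v_rel|² = 25
v_rel×d = (0)·(5) − (-5)·(19) = 95
since m = R²·25 − 95²:  R² = (9025 + -6000) / 25 = 121
R = √121 = 11  ⇒  r_B = 11 − 4 = 7

rB=7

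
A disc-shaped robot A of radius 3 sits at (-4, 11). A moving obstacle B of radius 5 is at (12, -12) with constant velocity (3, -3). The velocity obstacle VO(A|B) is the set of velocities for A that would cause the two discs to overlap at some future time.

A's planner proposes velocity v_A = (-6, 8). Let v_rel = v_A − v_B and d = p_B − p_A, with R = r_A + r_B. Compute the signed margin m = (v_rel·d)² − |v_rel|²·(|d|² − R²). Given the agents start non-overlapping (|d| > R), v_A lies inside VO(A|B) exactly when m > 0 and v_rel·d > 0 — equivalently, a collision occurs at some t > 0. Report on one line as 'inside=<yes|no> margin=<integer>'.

d = (16, -23),  |d|² = 785;  R = 3+5 = 8,  c = 785−8² = 721
v_rel = (-9, 11),  |v_rel|² = 202;  v_rel·d = (-9)·(16) + (11)·(-23) = -397
202·t² + 794·t + 721 = 0  ⇒  m = (-397)² − 202·721 = 11967
m = 11967 > 0,  v_rel·d = -397 < 0  ⇒  outside

inside=no margin=11967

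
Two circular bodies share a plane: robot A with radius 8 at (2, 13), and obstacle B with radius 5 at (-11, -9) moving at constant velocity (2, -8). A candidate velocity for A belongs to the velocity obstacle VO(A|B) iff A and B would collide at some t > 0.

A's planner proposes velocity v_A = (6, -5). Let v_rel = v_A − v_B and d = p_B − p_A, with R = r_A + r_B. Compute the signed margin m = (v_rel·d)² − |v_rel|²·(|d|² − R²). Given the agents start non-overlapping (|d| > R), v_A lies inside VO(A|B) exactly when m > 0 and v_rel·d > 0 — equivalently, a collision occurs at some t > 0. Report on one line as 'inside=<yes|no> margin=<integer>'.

d = (-13, -22),  |d|² = 653;  R = 8+5 = 13,  c = 653−13² = 484
v_rel = (4, 3),  |v_rel|² = 25;  v_rel·d = (4)·(-13) + (3)·(-22) = -118
25·t² + 236·t + 484 = 0  ⇒  m = (-118)² − 25·484 = 1824
m = 1824 > 0,  v_rel·d = -118 < 0  ⇒  outside

inside=no margin=1824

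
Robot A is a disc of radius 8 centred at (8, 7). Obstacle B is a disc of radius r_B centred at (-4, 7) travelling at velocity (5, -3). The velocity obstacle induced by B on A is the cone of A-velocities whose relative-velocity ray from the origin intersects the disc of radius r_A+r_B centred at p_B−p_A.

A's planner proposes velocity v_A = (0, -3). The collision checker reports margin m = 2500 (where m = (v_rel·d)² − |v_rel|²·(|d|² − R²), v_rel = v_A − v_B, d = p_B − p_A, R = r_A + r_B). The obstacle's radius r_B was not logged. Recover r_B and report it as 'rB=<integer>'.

m = 2500
d = (-12, 0);  v_rel = (-5, 0),  |v_rel|² = 25
v_rel×d = (-5)·(0) − (0)·(-12) = 0
since m = R²·25 − 0²:  R² = (0 + 2500) / 25 = 100
R = √100 = 10  ⇒  r_B = 10 − 8 = 2

rB=2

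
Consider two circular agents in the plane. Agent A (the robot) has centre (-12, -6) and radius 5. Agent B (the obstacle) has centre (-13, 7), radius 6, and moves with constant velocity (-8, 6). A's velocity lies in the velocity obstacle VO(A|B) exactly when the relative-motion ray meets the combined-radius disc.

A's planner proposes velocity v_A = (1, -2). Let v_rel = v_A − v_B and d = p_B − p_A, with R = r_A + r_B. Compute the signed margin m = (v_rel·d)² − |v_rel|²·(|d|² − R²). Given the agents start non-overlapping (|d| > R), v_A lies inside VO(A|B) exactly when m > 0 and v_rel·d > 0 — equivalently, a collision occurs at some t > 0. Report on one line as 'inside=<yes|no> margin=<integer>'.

d = (-1, 13),  |d|² = 170;  R = 5+6 = 11,  c = 170−11² = 49
v_rel = (9, -8),  |v_rel|² = 145;  v_rel·d = (9)·(-1) + (-8)·(13) = -113
145·t² + 226·t + 49 = 0  ⇒  m = (-113)² − 145·49 = 5664
m = 5664 > 0,  v_rel·d = -113 < 0  ⇒  outside

inside=no margin=5664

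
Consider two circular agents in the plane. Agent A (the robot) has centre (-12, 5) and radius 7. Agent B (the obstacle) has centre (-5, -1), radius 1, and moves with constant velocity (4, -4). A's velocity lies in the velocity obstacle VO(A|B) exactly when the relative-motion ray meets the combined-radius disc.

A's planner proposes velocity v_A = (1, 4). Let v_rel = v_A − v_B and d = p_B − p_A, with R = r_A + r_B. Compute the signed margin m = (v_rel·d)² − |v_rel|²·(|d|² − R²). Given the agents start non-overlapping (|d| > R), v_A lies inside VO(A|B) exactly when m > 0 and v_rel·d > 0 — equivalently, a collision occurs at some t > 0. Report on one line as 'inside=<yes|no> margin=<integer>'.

d = (7, -6),  |d|² = 85;  R = 7+1 = 8,  c = 85−8² = 21
v_rel = (-3, 8),  |v_rel|² = 73;  v_rel·d = (-3)·(7) + (8)·(-6) = -69
73·t² + 138·t + 21 = 0  ⇒  m = (-69)² − 73·21 = 3228
m = 3228 > 0,  v_rel·d = -69 < 0  ⇒  outside

inside=no margin=3228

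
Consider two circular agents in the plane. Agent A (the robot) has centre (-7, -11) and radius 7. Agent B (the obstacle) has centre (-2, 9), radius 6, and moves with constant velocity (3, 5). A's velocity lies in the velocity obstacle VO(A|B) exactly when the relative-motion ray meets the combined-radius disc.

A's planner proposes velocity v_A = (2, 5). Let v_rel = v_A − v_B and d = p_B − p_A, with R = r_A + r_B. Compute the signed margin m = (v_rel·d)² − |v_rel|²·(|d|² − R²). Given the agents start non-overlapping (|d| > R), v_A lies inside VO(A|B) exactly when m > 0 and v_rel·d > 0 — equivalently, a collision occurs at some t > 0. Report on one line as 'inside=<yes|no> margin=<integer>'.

d = (5, 20),  |d|² = 425;  R = 7+6 = 13,  c = 425−13² = 256
v_rel = (-1, 0),  |v_rel|² = 1;  v_rel·d = (-1)·(5) + (0)·(20) = -5
1·t² + 10·t + 256 = 0  ⇒  m = (-5)² − 1·256 = -231
m = -231 < 0,  v_rel·d = -5 < 0  ⇒  outside

inside=no margin=-231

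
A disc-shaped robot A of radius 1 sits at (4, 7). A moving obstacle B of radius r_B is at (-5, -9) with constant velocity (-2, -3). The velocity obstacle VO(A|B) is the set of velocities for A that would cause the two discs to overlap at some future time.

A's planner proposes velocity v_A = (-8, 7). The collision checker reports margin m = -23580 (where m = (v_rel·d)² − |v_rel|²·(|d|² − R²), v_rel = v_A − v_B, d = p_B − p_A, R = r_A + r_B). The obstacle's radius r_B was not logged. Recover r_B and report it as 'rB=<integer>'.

m = -23580
d = (-9, -16);  v_rel = (-6, 10),  |v_rel|² = 136
v_rel×d = (-6)·(-16) − (10)·(-9) = 186
since m = R²·136 − 186²:  R² = (34596 + -23580) / 136 = 81
R = √81 = 9  ⇒  r_B = 9 − 1 = 8

rB=8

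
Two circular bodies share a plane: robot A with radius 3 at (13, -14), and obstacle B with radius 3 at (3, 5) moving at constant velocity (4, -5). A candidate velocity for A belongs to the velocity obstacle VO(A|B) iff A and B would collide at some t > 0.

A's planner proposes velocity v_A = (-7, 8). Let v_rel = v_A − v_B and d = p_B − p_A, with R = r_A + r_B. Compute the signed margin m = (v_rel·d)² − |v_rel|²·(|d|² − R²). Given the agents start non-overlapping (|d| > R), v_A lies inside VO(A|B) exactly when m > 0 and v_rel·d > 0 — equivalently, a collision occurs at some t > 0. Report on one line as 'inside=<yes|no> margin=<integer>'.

d = (-10, 19),  |d|² = 461;  R = 3+3 = 6,  c = 461−6² = 425
v_rel = (-11, 13),  |v_rel|² = 290;  v_rel·d = (-11)·(-10) + (13)·(19) = 357
290·t² − 714·t + 425 = 0  ⇒  m = 357² − 290·425 = 4199
m = 4199 > 0,  v_rel·d = 357 > 0  ⇒  inside

inside=yes margin=4199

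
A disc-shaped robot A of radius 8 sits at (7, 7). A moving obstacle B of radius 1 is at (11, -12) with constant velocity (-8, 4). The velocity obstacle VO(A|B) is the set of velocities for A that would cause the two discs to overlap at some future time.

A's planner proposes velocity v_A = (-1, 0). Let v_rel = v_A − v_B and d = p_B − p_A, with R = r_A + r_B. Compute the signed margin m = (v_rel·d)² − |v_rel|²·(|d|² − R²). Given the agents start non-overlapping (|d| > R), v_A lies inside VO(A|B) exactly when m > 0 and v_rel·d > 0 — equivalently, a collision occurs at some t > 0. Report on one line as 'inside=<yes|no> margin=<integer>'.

d = (4, -19),  |d|² = 377;  R = 8+1 = 9,  c = 377−9² = 296
v_rel = (7, -4),  |v_rel|² = 65;  v_rel·d = (7)·(4) + (-4)·(-19) = 104
65·t² − 208·t + 296 = 0  ⇒  m = 104² − 65·296 = -8424
m = -8424 < 0,  v_rel·d = 104 > 0  ⇒  outside

inside=no margin=-8424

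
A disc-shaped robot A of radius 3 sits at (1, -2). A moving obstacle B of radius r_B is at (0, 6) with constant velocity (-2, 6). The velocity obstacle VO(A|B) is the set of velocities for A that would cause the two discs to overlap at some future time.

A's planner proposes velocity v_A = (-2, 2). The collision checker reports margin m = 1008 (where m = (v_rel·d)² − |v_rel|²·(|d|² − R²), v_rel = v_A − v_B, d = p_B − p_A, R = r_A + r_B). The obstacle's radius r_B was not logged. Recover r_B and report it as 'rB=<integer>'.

m = 1008
d = (-1, 8);  v_rel = (0, -4),  |v_rel|² = 16
v_rel×d = (0)·(8) − (-4)·(-1) = -4
since m = R²·16 − (-4)²:  R² = (16 + 1008) / 16 = 64
R = √64 = 8  ⇒  r_B = 8 − 3 = 5

rB=5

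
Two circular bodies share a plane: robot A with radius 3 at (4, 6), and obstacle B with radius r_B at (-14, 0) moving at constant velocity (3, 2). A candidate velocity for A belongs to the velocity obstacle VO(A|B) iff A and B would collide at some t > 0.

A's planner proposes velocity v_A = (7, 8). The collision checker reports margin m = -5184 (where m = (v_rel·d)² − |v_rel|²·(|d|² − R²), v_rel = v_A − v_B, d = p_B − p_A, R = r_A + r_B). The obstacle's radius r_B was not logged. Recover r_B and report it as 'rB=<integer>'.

m = -5184
d = (-18, -6);  v_rel = (4, 6),  |v_rel|² = 52
v_rel×d = (4)·(-6) − (6)·(-18) = 84
since m = R²·52 − 84²:  R² = (7056 + -5184) / 52 = 36
R = √36 = 6  ⇒  r_B = 6 − 3 = 3

rB=3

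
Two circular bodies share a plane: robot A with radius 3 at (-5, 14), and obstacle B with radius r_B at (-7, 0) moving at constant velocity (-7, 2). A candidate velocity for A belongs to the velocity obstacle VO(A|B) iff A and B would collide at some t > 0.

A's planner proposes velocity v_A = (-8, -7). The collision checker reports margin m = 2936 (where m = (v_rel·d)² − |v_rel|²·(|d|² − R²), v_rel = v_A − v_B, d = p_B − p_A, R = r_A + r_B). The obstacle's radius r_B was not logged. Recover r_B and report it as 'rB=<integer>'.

m = 2936
d = (-2, -14);  v_rel = (-1, -9),  |v_rel|² = 82
v_rel×d = (-1)·(-14) − (-9)·(-2) = -4
since m = R²·82 − (-4)²:  R² = (16 + 2936) / 82 = 36
R = √36 = 6  ⇒  r_B = 6 − 3 = 3

rB=3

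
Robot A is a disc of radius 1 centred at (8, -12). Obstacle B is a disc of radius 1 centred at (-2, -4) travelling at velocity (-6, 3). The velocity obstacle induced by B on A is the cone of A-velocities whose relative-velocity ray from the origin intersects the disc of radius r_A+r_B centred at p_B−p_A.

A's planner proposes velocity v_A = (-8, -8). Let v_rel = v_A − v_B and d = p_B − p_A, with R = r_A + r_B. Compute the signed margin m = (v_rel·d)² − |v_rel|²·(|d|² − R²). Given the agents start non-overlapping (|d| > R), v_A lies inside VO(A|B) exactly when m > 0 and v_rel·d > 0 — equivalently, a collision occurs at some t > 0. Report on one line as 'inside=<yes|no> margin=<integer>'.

d = (-10, 8),  |d|² = 164;  R = 1+1 = 2,  c = 164−2² = 160
v_rel = (-2, -11),  |v_rel|² = 125;  v_rel·d = (-2)·(-10) + (-11)·(8) = -68
125·t² + 136·t + 160 = 0  ⇒  m = (-68)² − 125·160 = -15376
m = -15376 < 0,  v_rel·d = -68 < 0  ⇒  outside

inside=no margin=-15376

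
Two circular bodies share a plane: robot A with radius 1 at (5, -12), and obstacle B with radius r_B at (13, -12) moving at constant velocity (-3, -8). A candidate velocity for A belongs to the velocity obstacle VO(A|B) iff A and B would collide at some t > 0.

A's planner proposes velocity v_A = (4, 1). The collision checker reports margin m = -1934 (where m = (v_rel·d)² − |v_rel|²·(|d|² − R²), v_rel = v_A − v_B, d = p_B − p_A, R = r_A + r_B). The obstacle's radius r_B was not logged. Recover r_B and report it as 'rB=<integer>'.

m = -1934
d = (8, 0);  v_rel = (7, 9),  |v_rel|² = 130
v_rel×d = (7)·(0) − (9)·(8) = -72
since m = R²·130 − (-72)²:  R² = (5184 + -1934) / 130 = 25
R = √25 = 5  ⇒  r_B = 5 − 1 = 4

rB=4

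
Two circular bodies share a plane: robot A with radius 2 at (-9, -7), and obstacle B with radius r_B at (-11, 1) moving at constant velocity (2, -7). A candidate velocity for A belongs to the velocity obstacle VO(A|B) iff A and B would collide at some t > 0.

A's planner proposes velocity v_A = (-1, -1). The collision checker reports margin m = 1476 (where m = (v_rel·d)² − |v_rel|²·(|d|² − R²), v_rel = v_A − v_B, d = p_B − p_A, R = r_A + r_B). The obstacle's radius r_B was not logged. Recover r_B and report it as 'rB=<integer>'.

m = 1476
d = (-2, 8);  v_rel = (-3, 6),  |v_rel|² = 45
v_rel×d = (-3)·(8) − (6)·(-2) = -12
since m = R²·45 − (-12)²:  R² = (144 + 1476) / 45 = 36
R = √36 = 6  ⇒  r_B = 6 − 2 = 4

rB=4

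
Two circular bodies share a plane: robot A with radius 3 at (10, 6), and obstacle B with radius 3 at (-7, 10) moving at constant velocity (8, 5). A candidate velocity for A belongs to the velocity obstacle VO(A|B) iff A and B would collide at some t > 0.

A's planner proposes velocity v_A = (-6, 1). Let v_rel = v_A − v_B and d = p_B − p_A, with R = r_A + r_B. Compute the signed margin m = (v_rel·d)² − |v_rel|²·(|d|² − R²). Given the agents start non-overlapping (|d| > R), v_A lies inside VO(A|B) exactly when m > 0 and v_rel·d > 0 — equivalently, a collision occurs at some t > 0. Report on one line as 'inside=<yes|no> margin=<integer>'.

d = (-17, 4),  |d|² = 305;  R = 3+3 = 6,  c = 305−6² = 269
v_rel = (-14, -4),  |v_rel|² = 212;  v_rel·d = (-14)·(-17) + (-4)·(4) = 222
212·t² − 444·t + 269 = 0  ⇒  m = 222² − 212·269 = -7744
m = -7744 < 0,  v_rel·d = 222 > 0  ⇒  outside

inside=no margin=-7744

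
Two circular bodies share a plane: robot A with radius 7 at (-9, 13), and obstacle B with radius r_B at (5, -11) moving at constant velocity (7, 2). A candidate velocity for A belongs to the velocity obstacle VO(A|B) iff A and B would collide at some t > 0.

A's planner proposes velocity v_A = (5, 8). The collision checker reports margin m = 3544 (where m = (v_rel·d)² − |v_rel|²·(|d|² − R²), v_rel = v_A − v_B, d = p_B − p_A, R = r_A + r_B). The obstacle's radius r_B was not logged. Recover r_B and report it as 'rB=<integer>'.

m = 3544
d = (14, -24);  v_rel = (-2, 6),  |v_rel|² = 40
v_rel×d = (-2)·(-24) − (6)·(14) = -36
since m = R²·40 − (-36)²:  R² = (1296 + 3544) / 40 = 121
R = √121 = 11  ⇒  r_B = 11 − 7 = 4

rB=4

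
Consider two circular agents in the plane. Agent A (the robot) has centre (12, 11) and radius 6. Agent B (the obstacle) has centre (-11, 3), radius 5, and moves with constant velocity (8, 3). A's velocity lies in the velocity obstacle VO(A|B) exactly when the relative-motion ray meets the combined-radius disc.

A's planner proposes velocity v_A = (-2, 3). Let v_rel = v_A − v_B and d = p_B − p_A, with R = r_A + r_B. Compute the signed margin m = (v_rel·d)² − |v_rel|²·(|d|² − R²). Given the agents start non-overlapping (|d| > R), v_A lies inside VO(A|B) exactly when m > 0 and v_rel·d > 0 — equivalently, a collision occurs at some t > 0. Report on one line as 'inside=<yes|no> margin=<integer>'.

d = (-23, -8),  |d|² = 593;  R = 6+5 = 11,  c = 593−11² = 472
v_rel = (-10, 0),  |v_rel|² = 100;  v_rel·d = (-10)·(-23) + (0)·(-8) = 230
100·t² − 460·t + 472 = 0  ⇒  m = 230² − 100·472 = 5700
m = 5700 > 0,  v_rel·d = 230 > 0  ⇒  inside

inside=yes margin=5700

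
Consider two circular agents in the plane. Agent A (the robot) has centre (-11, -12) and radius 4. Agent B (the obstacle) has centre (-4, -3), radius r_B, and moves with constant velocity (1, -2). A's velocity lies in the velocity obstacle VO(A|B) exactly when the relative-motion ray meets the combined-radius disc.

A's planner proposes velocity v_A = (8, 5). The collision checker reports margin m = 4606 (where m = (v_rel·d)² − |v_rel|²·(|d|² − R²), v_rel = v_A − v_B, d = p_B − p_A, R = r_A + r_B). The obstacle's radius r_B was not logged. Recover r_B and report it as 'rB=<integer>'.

m = 4606
d = (7, 9);  v_rel = (7, 7),  |v_rel|² = 98
v_rel×d = (7)·(9) − (7)·(7) = 14
since m = R²·98 − 14²:  R² = (196 + 4606) / 98 = 49
R = √49 = 7  ⇒  r_B = 7 − 4 = 3

rB=3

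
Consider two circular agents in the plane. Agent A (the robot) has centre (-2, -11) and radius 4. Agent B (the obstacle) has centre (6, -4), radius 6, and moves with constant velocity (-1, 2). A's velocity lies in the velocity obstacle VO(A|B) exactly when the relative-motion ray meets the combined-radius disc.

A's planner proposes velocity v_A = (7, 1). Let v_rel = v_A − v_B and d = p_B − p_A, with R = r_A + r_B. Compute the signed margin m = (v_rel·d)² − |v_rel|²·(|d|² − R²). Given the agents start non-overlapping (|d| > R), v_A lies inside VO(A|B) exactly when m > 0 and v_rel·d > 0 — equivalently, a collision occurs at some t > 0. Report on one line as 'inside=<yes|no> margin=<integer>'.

d = (8, 7),  |d|² = 113;  R = 4+6 = 10,  c = 113−10² = 13
v_rel = (8, -1),  |v_rel|² = 65;  v_rel·d = (8)·(8) + (-1)·(7) = 57
65·t² − 114·t + 13 = 0  ⇒  m = 57² − 65·13 = 2404
m = 2404 > 0,  v_rel·d = 57 > 0  ⇒  inside

inside=yes margin=2404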